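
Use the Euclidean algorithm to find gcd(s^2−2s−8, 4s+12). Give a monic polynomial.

1

Apply the Euclidean algorithm:
  s^2−2s−8 = ((1/4)s−5/4)(4s+12) + (7)
  4s+12 = ((4/7)s+12/7)(7) + (0)
The last nonzero remainder is the constant 7, so the polynomials are coprime and gcd = 1.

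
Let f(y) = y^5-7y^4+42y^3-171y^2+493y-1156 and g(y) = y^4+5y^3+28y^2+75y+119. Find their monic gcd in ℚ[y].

y^2+y+17

Repeated division with remainder:
  y^5-7y^4+42y^3-171y^2+493y-1156 = (y-12)(y^4+5y^3+28y^2+75y+119) + (74y^3+90y^2+1274y+272)
  y^4+5y^3+28y^2+75y+119 = ((1/74)y+70/1369)(74y^3+90y^2+1274y+272) + ((8463/1369)y^2+(8463/1369)y+143871/1369)
  74y^3+90y^2+1274y+272 = ((101306/8463)y+21904/8463)((8463/1369)y^2+(8463/1369)y+143871/1369) + (0)
Last nonzero remainder: (8463/1369)y^2+(8463/1369)y+143871/1369. Dividing through by 8463/1369 gives the monic gcd y^2+y+17.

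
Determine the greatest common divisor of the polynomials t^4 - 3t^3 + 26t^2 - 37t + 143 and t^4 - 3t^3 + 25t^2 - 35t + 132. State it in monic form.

Euclidean algorithm in ℚ[t]:
  t^4 - 3t^3 + 26t^2 - 37t + 143 = (t^4 - 3t^3 + 25t^2 - 35t + 132) + (t^2 - 2t + 11)
  t^4 - 3t^3 + 25t^2 - 35t + 132 = (t^2 - t + 12)(t^2 - 2t + 11) + (0)
The last nonzero remainder t^2 - 2t + 11 is already monic.

t^2 - 2t + 11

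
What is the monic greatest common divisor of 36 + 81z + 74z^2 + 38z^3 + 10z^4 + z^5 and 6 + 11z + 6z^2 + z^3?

3 + 4z + z^2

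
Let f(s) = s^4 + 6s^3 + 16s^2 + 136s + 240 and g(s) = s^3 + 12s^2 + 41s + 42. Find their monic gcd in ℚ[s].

By polynomial division,
  s^4 + 6s^3 + 16s^2 + 136s + 240 = (s - 6)(s^3 + 12s^2 + 41s + 42) + (47s^2 + 340s + 492)
  s^3 + 12s^2 + 41s + 42 = ((1/47)s + 224/2209)(47s^2 + 340s + 492) + (-(8715/2209)s - 17430/2209)
  47s^2 + 340s + 492 = (-(103823/8715)s - 181138/2905)(-(8715/2209)s - 17430/2209) + (0)
Last nonzero remainder: -(8715/2209)s - 17430/2209. Dividing through by -8715/2209 gives the monic gcd s + 2.

s + 2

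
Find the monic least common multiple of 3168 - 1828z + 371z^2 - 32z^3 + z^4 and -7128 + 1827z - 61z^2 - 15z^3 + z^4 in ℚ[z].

-313632 + 187308z - 37217z^2 + 2082z^3 + 208z^4 - 30z^5 + z^6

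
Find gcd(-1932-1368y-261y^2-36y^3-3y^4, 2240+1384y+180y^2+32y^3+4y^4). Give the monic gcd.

Euclidean algorithm in ℚ[y]:
  -3y^4-36y^3-261y^2-1368y-1932 = (-3/4)(4y^4+32y^3+180y^2+1384y+2240) + (-12y^3-126y^2-330y-252)
  4y^4+32y^3+180y^2+1384y+2240 = (-(1/3)y+5/6)(-12y^3-126y^2-330y-252) + (175y^2+1575y+2450)
  -12y^3-126y^2-330y-252 = (-(12/175)y-18/175)(175y^2+1575y+2450) + (0)
Last nonzero remainder: 175y^2+1575y+2450. Dividing through by 175 gives the monic gcd y^2+9y+14.

14+9y+y^2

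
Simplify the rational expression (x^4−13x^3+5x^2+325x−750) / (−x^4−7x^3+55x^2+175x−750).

(−x+10)/(x+10)

By polynomial division,
  x^4−13x^3+5x^2+325x−750 = (−1)(−x^4−7x^3+55x^2+175x−750) + (−20x^3+60x^2+500x−1500)
  −x^4−7x^3+55x^2+175x−750 = ((1/20)x+1/2)(−20x^3+60x^2+500x−1500) + (0)
Last nonzero remainder: −20x^3+60x^2+500x−1500. Dividing through by −20 gives the monic gcd x^3−3x^2−25x+75.
Cancel x^3−3x^2−25x+75 from numerator and denominator to get the reduced form.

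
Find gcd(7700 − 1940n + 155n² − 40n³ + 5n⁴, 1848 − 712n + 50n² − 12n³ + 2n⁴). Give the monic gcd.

−308 + 16n − 3n² + n³

Euclidean algorithm in ℚ[n]:
  5n⁴ − 40n³ + 155n² − 1940n + 7700 = (5/2)(2n⁴ − 12n³ + 50n² − 712n + 1848) + (−10n³ + 30n² − 160n + 3080)
  2n⁴ − 12n³ + 50n² − 712n + 1848 = (−(1/5)n + 3/5)(−10n³ + 30n² − 160n + 3080) + (0)
Last nonzero remainder: −10n³ + 30n² − 160n + 3080. Dividing through by −10 gives the monic gcd n³ − 3n² + 16n − 308.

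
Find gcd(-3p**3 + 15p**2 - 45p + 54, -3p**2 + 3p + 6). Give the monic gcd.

Euclidean algorithm in ℚ[p]:
  -3p**3 + 15p**2 - 45p + 54 = (p - 4)(-3p**2 + 3p + 6) + (-39p + 78)
  -3p**2 + 3p + 6 = ((1/13)p + 1/13)(-39p + 78) + (0)
Last nonzero remainder: -39p + 78. Dividing through by -39 gives the monic gcd p - 2.

p - 2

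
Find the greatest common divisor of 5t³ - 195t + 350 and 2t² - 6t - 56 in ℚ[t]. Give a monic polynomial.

1

By polynomial division,
  5t³ - 195t + 350 = ((5/2)t + 15/2)(2t² - 6t - 56) + (-10t + 770)
  2t² - 6t - 56 = (-(1/5)t - 74/5)(-10t + 770) + (11340)
  -10t + 770 = (-(1/1134)t + 11/162)(11340) + (0)
The last nonzero remainder is the constant 11340, so the polynomials are coprime and gcd = 1.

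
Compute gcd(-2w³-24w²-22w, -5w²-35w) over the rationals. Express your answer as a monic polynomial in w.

Euclidean algorithm in ℚ[w]:
  -2w³-24w²-22w = ((2/5)w+2)(-5w²-35w) + (48w)
  -5w²-35w = (-(5/48)w-35/48)(48w) + (0)
Last nonzero remainder: 48w. Dividing through by 48 gives the monic gcd w.

w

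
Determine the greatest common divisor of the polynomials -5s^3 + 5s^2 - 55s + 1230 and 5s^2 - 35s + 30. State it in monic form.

s - 6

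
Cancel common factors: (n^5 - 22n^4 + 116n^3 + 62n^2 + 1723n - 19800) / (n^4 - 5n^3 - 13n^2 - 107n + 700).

Apply the Euclidean algorithm:
  n^5 - 22n^4 + 116n^3 + 62n^2 + 1723n - 19800 = (n - 17)(n^4 - 5n^3 - 13n^2 - 107n + 700) + (44n^3 - 52n^2 - 796n - 7900)
  n^4 - 5n^3 - 13n^2 - 107n + 700 = ((1/44)n - 21/242)(44n^3 - 52n^2 - 796n - 7900) + ((70/121)n^2 + (420/121)n + 1750/121)
  44n^3 - 52n^2 - 796n - 7900 = ((2662/35)n - 19118/35)((70/121)n^2 + (420/121)n + 1750/121) + (0)
Last nonzero remainder: (70/121)n^2 + (420/121)n + 1750/121. Dividing through by 70/121 gives the monic gcd n^2 + 6n + 25.
Cancel n^2 + 6n + 25 from numerator and denominator to get the reduced form.

(n^3 - 28n^2 + 259n - 792)/(n^2 - 11n + 28)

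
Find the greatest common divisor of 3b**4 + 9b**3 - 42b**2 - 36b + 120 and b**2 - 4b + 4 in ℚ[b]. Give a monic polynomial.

Apply the Euclidean algorithm:
  3b**4 + 9b**3 - 42b**2 - 36b + 120 = (3b**2 + 21b + 30)(b**2 - 4b + 4) + (0)
The last nonzero remainder b**2 - 4b + 4 is already monic.

b**2 - 4b + 4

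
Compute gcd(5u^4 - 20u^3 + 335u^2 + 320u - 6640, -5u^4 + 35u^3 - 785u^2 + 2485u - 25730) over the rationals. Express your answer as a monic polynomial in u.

Apply the Euclidean algorithm:
  5u^4 - 20u^3 + 335u^2 + 320u - 6640 = (-1)(-5u^4 + 35u^3 - 785u^2 + 2485u - 25730) + (15u^3 - 450u^2 + 2805u - 32370)
  -5u^4 + 35u^3 - 785u^2 + 2485u - 25730 = (-(1/3)u - 23/3)(15u^3 - 450u^2 + 2805u - 32370) + (-3300u^2 + 13200u - 273900)
  15u^3 - 450u^2 + 2805u - 32370 = (-(1/220)u + 13/110)(-3300u^2 + 13200u - 273900) + (0)
Last nonzero remainder: -3300u^2 + 13200u - 273900. Dividing through by -3300 gives the monic gcd u^2 - 4u + 83.

u^2 - 4u + 83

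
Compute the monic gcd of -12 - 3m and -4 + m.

1

Repeated division with remainder:
  -3m - 12 = (-3)(m - 4) + (-24)
  m - 4 = (-(1/24)m + 1/6)(-24) + (0)
The last nonzero remainder is the constant -24, so the polynomials are coprime and gcd = 1.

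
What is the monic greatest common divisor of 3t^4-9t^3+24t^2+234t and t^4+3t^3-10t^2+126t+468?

t^3-3t^2+8t+78

Repeated division with remainder:
  3t^4-9t^3+24t^2+234t = (3)(t^4+3t^3-10t^2+126t+468) + (-18t^3+54t^2-144t-1404)
  t^4+3t^3-10t^2+126t+468 = (-(1/18)t-1/3)(-18t^3+54t^2-144t-1404) + (0)
Last nonzero remainder: -18t^3+54t^2-144t-1404. Dividing through by -18 gives the monic gcd t^3-3t^2+8t+78.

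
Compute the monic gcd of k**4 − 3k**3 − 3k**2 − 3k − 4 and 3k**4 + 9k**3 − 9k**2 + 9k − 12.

By polynomial division,
  k**4 − 3k**3 − 3k**2 − 3k − 4 = (1/3)(3k**4 + 9k**3 − 9k**2 + 9k − 12) + (−6k**3 − 6k)
  3k**4 + 9k**3 − 9k**2 + 9k − 12 = (−(1/2)k − 3/2)(−6k**3 − 6k) + (−12k**2 − 12)
  −6k**3 − 6k = ((1/2)k)(−12k**2 − 12) + (0)
Last nonzero remainder: −12k**2 − 12. Dividing through by −12 gives the monic gcd k**2 + 1.

k**2 + 1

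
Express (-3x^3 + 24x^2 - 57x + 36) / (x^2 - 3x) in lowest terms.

Repeated division with remainder:
  -3x^3 + 24x^2 - 57x + 36 = (-3x + 15)(x^2 - 3x) + (-12x + 36)
  x^2 - 3x = (-(1/12)x)(-12x + 36) + (0)
Last nonzero remainder: -12x + 36. Dividing through by -12 gives the monic gcd x - 3.
Cancel x - 3 from numerator and denominator to get the reduced form.

(-3x^2 + 15x - 12)/(x)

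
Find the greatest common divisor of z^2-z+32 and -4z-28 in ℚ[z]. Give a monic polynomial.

Apply the Euclidean algorithm:
  z^2-z+32 = (-(1/4)z+2)(-4z-28) + (88)
  -4z-28 = (-(1/22)z-7/22)(88) + (0)
The last nonzero remainder is the constant 88, so the polynomials are coprime and gcd = 1.

1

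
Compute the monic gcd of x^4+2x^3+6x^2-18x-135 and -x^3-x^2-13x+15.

x^2+2x+15

Euclidean algorithm in ℚ[x]:
  x^4+2x^3+6x^2-18x-135 = (-x-1)(-x^3-x^2-13x+15) + (-8x^2-16x-120)
  -x^3-x^2-13x+15 = ((1/8)x-1/8)(-8x^2-16x-120) + (0)
Last nonzero remainder: -8x^2-16x-120. Dividing through by -8 gives the monic gcd x^2+2x+15.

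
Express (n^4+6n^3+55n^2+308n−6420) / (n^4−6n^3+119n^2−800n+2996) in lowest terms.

(n^2+4n−60)/(n^2−8n+28)

Repeated division with remainder:
  n^4+6n^3+55n^2+308n−6420 = (n^4−6n^3+119n^2−800n+2996) + (12n^3−64n^2+1108n−9416)
  n^4−6n^3+119n^2−800n+2996 = ((1/12)n−1/18)(12n^3−64n^2+1108n−9416) + ((208/9)n^2+(416/9)n+22256/9)
  12n^3−64n^2+1108n−9416 = ((27/52)n−99/26)((208/9)n^2+(416/9)n+22256/9) + (0)
Last nonzero remainder: (208/9)n^2+(416/9)n+22256/9. Dividing through by 208/9 gives the monic gcd n^2+2n+107.
Cancel n^2+2n+107 from numerator and denominator to get the reduced form.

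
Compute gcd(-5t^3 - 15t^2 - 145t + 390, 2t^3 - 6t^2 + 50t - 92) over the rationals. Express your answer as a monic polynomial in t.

By polynomial division,
  -5t^3 - 15t^2 - 145t + 390 = (-5/2)(2t^3 - 6t^2 + 50t - 92) + (-30t^2 - 20t + 160)
  2t^3 - 6t^2 + 50t - 92 = (-(1/15)t + 11/45)(-30t^2 - 20t + 160) + ((590/9)t - 1180/9)
  -30t^2 - 20t + 160 = (-(27/59)t - 72/59)((590/9)t - 1180/9) + (0)
Last nonzero remainder: (590/9)t - 1180/9. Dividing through by 590/9 gives the monic gcd t - 2.

t - 2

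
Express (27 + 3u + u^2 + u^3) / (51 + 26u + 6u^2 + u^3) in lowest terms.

Euclidean algorithm in ℚ[u]:
  u^3 + u^2 + 3u + 27 = (u^3 + 6u^2 + 26u + 51) + (−5u^2 − 23u − 24)
  u^3 + 6u^2 + 26u + 51 = (−(1/5)u − 7/25)(−5u^2 − 23u − 24) + ((369/25)u + 1107/25)
  −5u^2 − 23u − 24 = (−(125/369)u − 200/369)((369/25)u + 1107/25) + (0)
Last nonzero remainder: (369/25)u + 1107/25. Dividing through by 369/25 gives the monic gcd u + 3.
Cancel u + 3 from numerator and denominator to get the reduced form.

(9 − 2u + u^2)/(17 + 3u + u^2)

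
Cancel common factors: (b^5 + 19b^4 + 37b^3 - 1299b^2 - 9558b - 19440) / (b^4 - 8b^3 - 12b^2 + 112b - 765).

Repeated division with remainder:
  b^5 + 19b^4 + 37b^3 - 1299b^2 - 9558b - 19440 = (b + 27)(b^4 - 8b^3 - 12b^2 + 112b - 765) + (265b^3 - 1087b^2 - 11817b + 1215)
  b^4 - 8b^3 - 12b^2 + 112b - 765 = ((1/265)b - 1033/70225)(265b^3 - 1087b^2 - 11817b + 1215) + ((1165934/70225)b^2 - (4663736/70225)b - 10493406/14045)
  265b^3 - 1087b^2 - 11817b + 1215 = ((18609625/1165934)b - 1896075/1165934)((1165934/70225)b^2 - (4663736/70225)b - 10493406/14045) + (0)
Last nonzero remainder: (1165934/70225)b^2 - (4663736/70225)b - 10493406/14045. Dividing through by 1165934/70225 gives the monic gcd b^2 - 4b - 45.
Cancel b^2 - 4b - 45 from numerator and denominator to get the reduced form.

(b^3 + 23b^2 + 174b + 432)/(b^2 - 4b + 17)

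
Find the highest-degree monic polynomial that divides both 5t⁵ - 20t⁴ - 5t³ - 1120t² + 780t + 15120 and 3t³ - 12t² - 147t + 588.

t² - 11t + 28

By polynomial division,
  5t⁵ - 20t⁴ - 5t³ - 1120t² + 780t + 15120 = ((5/3)t² + 80)(3t³ - 12t² - 147t + 588) + (-1140t² + 12540t - 31920)
  3t³ - 12t² - 147t + 588 = (-(1/380)t - 7/380)(-1140t² + 12540t - 31920) + (0)
Last nonzero remainder: -1140t² + 12540t - 31920. Dividing through by -1140 gives the monic gcd t² - 11t + 28.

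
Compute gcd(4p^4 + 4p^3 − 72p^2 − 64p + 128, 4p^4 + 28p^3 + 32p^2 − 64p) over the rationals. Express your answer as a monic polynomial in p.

p^2 + 3p − 4

Euclidean algorithm in ℚ[p]:
  4p^4 + 4p^3 − 72p^2 − 64p + 128 = (4p^4 + 28p^3 + 32p^2 − 64p) + (−24p^3 − 104p^2 + 128)
  4p^4 + 28p^3 + 32p^2 − 64p = (−(1/6)p − 4/9)(−24p^3 − 104p^2 + 128) + (−(128/9)p^2 − (128/3)p + 512/9)
  −24p^3 − 104p^2 + 128 = ((27/16)p + 9/4)(−(128/9)p^2 − (128/3)p + 512/9) + (0)
Last nonzero remainder: −(128/9)p^2 − (128/3)p + 512/9. Dividing through by −128/9 gives the monic gcd p^2 + 3p − 4.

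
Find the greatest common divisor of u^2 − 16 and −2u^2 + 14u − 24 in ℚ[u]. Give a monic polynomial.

Repeated division with remainder:
  u^2 − 16 = (−1/2)(−2u^2 + 14u − 24) + (7u − 28)
  −2u^2 + 14u − 24 = (−(2/7)u + 6/7)(7u − 28) + (0)
Last nonzero remainder: 7u − 28. Dividing through by 7 gives the monic gcd u − 4.

u − 4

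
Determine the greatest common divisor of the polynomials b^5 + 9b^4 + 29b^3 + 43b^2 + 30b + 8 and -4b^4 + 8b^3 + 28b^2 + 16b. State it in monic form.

By polynomial division,
  b^5 + 9b^4 + 29b^3 + 43b^2 + 30b + 8 = (-(1/4)b - 11/4)(-4b^4 + 8b^3 + 28b^2 + 16b) + (58b^3 + 124b^2 + 74b + 8)
  -4b^4 + 8b^3 + 28b^2 + 16b = (-(2/29)b + 240/841)(58b^3 + 124b^2 + 74b + 8) + (-(1920/841)b^2 - (3840/841)b - 1920/841)
  58b^3 + 124b^2 + 74b + 8 = (-(24389/960)b - 841/240)(-(1920/841)b^2 - (3840/841)b - 1920/841) + (0)
Last nonzero remainder: -(1920/841)b^2 - (3840/841)b - 1920/841. Dividing through by -1920/841 gives the monic gcd b^2 + 2b + 1.

b^2 + 2b + 1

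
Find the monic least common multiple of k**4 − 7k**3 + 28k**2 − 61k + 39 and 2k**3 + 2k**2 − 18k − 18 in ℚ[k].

Repeated division with remainder:
  k**4 − 7k**3 + 28k**2 − 61k + 39 = ((1/2)k − 4)(2k**3 + 2k**2 − 18k − 18) + (45k**2 − 124k − 33)
  2k**3 + 2k**2 − 18k − 18 = ((2/45)k + 338/2025)(45k**2 − 124k − 33) + ((8432/2025)k − 8432/675)
  45k**2 − 124k − 33 = ((91125/8432)k + 22275/8432)((8432/2025)k − 8432/675) + (0)
Last nonzero remainder: (8432/2025)k − 8432/675. Dividing through by 8432/2025 gives the monic gcd k − 3.
Then lcm(f, g) = f·g / gcd(f, g); expanding and making the result monic gives the answer.

k**6 − 3k**5 + 3k**4 + 30k**3 − 121k**2 − 27k + 117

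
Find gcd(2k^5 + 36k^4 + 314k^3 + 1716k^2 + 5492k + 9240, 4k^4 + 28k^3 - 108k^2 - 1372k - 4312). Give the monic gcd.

Repeated division with remainder:
  2k^5 + 36k^4 + 314k^3 + 1716k^2 + 5492k + 9240 = ((1/2)k + 11/2)(4k^4 + 28k^3 - 108k^2 - 1372k - 4312) + (214k^3 + 2996k^2 + 15194k + 32956)
  4k^4 + 28k^3 - 108k^2 - 1372k - 4312 = ((2/107)k - 14/107)(214k^3 + 2996k^2 + 15194k + 32956) + (0)
Last nonzero remainder: 214k^3 + 2996k^2 + 15194k + 32956. Dividing through by 214 gives the monic gcd k^3 + 14k^2 + 71k + 154.

k^3 + 14k^2 + 71k + 154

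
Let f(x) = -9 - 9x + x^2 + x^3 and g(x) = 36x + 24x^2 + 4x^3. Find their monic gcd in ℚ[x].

3 + x

Euclidean algorithm in ℚ[x]:
  x^3 + x^2 - 9x - 9 = (1/4)(4x^3 + 24x^2 + 36x) + (-5x^2 - 18x - 9)
  4x^3 + 24x^2 + 36x = (-(4/5)x - 48/25)(-5x^2 - 18x - 9) + (-(144/25)x - 432/25)
  -5x^2 - 18x - 9 = ((125/144)x + 25/48)(-(144/25)x - 432/25) + (0)
Last nonzero remainder: -(144/25)x - 432/25. Dividing through by -144/25 gives the monic gcd x + 3.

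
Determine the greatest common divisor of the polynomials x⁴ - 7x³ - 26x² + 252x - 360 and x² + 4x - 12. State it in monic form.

Repeated division with remainder:
  x⁴ - 7x³ - 26x² + 252x - 360 = (x² - 11x + 30)(x² + 4x - 12) + (0)
The last nonzero remainder x² + 4x - 12 is already monic.

x² + 4x - 12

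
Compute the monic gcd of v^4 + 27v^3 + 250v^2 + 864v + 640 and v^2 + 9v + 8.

v^2 + 9v + 8

Repeated division with remainder:
  v^4 + 27v^3 + 250v^2 + 864v + 640 = (v^2 + 18v + 80)(v^2 + 9v + 8) + (0)
The last nonzero remainder v^2 + 9v + 8 is already monic.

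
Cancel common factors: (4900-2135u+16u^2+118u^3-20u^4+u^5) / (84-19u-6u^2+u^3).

(-175+95u-17u^2+u^3)/(-3+u)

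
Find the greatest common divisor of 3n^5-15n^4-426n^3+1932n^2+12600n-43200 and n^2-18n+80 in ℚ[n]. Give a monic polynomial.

Apply the Euclidean algorithm:
  3n^5-15n^4-426n^3+1932n^2+12600n-43200 = (3n^3+39n^2+36n-540)(n^2-18n+80) + (0)
The last nonzero remainder n^2-18n+80 is already monic.

n^2-18n+80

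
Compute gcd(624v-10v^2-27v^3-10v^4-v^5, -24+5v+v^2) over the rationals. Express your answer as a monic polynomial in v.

Apply the Euclidean algorithm:
  -v^5-10v^4-27v^3-10v^2+624v = (-v^3-5v^2-26v)(v^2+5v-24) + (0)
The last nonzero remainder v^2+5v-24 is already monic.

-24+5v+v^2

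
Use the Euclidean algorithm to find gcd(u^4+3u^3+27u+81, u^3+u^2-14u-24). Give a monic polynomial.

Repeated division with remainder:
  u^4+3u^3+27u+81 = (u+2)(u^3+u^2-14u-24) + (12u^2+79u+129)
  u^3+u^2-14u-24 = ((1/12)u-67/144)(12u^2+79u+129) + ((1729/144)u+1729/48)
  12u^2+79u+129 = ((1728/1729)u+6192/1729)((1729/144)u+1729/48) + (0)
Last nonzero remainder: (1729/144)u+1729/48. Dividing through by 1729/144 gives the monic gcd u+3.

u+3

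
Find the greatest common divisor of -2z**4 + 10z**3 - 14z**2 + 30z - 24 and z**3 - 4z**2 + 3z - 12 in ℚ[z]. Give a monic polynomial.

z**3 - 4z**2 + 3z - 12

Repeated division with remainder:
  -2z**4 + 10z**3 - 14z**2 + 30z - 24 = (-2z + 2)(z**3 - 4z**2 + 3z - 12) + (0)
The last nonzero remainder z**3 - 4z**2 + 3z - 12 is already monic.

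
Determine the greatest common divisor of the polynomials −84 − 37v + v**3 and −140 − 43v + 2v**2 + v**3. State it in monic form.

−28 − 3v + v**2

Euclidean algorithm in ℚ[v]:
  v**3 − 37v − 84 = (v**3 + 2v**2 − 43v − 140) + (−2v**2 + 6v + 56)
  v**3 + 2v**2 − 43v − 140 = (−(1/2)v − 5/2)(−2v**2 + 6v + 56) + (0)
Last nonzero remainder: −2v**2 + 6v + 56. Dividing through by −2 gives the monic gcd v**2 − 3v − 28.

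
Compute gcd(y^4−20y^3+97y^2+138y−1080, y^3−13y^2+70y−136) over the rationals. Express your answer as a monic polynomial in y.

By polynomial division,
  y^4−20y^3+97y^2+138y−1080 = (y−7)(y^3−13y^2+70y−136) + (−64y^2+764y−2032)
  y^3−13y^2+70y−136 = (−(1/64)y+17/1024)(−64y^2+764y−2032) + ((6545/256)y−6545/64)
  −64y^2+764y−2032 = (−(16384/6545)y+130048/6545)((6545/256)y−6545/64) + (0)
Last nonzero remainder: (6545/256)y−6545/64. Dividing through by 6545/256 gives the monic gcd y−4.

y−4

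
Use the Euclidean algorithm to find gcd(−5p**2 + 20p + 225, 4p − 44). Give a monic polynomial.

Euclidean algorithm in ℚ[p]:
  −5p**2 + 20p + 225 = (−(5/4)p − 35/4)(4p − 44) + (−160)
  4p − 44 = (−(1/40)p + 11/40)(−160) + (0)
The last nonzero remainder is the constant −160, so the polynomials are coprime and gcd = 1.

1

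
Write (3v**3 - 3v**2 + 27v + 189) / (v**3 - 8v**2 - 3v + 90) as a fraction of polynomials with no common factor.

(3v**2 - 12v + 63)/(v**2 - 11v + 30)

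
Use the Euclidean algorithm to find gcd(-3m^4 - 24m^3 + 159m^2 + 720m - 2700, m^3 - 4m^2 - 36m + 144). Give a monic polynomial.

m + 6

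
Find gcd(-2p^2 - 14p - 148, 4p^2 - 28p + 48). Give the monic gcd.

1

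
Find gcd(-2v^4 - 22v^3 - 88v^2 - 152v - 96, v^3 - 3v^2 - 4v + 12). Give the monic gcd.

v + 2

By polynomial division,
  -2v^4 - 22v^3 - 88v^2 - 152v - 96 = (-2v - 28)(v^3 - 3v^2 - 4v + 12) + (-180v^2 - 240v + 240)
  v^3 - 3v^2 - 4v + 12 = (-(1/180)v + 13/540)(-180v^2 - 240v + 240) + ((28/9)v + 56/9)
  -180v^2 - 240v + 240 = (-(405/7)v + 270/7)((28/9)v + 56/9) + (0)
Last nonzero remainder: (28/9)v + 56/9. Dividing through by 28/9 gives the monic gcd v + 2.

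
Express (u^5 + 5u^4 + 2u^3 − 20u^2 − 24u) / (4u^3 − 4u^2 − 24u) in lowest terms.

(u^3 + 3u^2 − 4u − 12)/(4u − 12)

Repeated division with remainder:
  u^5 + 5u^4 + 2u^3 − 20u^2 − 24u = ((1/4)u^2 + (3/2)u + 7/2)(4u^3 − 4u^2 − 24u) + (30u^2 + 60u)
  4u^3 − 4u^2 − 24u = ((2/15)u − 2/5)(30u^2 + 60u) + (0)
Last nonzero remainder: 30u^2 + 60u. Dividing through by 30 gives the monic gcd u^2 + 2u.
Cancel u^2 + 2u from numerator and denominator to get the reduced form.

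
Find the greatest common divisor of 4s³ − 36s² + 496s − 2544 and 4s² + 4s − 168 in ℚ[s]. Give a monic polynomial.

By polynomial division,
  4s³ − 36s² + 496s − 2544 = (s − 10)(4s² + 4s − 168) + (704s − 4224)
  4s² + 4s − 168 = ((1/176)s + 7/176)(704s − 4224) + (0)
Last nonzero remainder: 704s − 4224. Dividing through by 704 gives the monic gcd s − 6.

s − 6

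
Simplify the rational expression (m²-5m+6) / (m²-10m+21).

(m-2)/(m-7)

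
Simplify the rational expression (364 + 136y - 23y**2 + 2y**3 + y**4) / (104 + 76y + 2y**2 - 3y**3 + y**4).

(7 + y)/(2 + y)

Apply the Euclidean algorithm:
  y**4 + 2y**3 - 23y**2 + 136y + 364 = (y**4 - 3y**3 + 2y**2 + 76y + 104) + (5y**3 - 25y**2 + 60y + 260)
  y**4 - 3y**3 + 2y**2 + 76y + 104 = ((1/5)y + 2/5)(5y**3 - 25y**2 + 60y + 260) + (0)
Last nonzero remainder: 5y**3 - 25y**2 + 60y + 260. Dividing through by 5 gives the monic gcd y**3 - 5y**2 + 12y + 52.
Cancel y**3 - 5y**2 + 12y + 52 from numerator and denominator to get the reduced form.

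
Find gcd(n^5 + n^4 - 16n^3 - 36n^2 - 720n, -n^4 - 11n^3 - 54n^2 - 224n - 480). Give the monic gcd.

n^3 + 7n^2 + 26n + 120

Euclidean algorithm in ℚ[n]:
  n^5 + n^4 - 16n^3 - 36n^2 - 720n = (-n + 10)(-n^4 - 11n^3 - 54n^2 - 224n - 480) + (40n^3 + 280n^2 + 1040n + 4800)
  -n^4 - 11n^3 - 54n^2 - 224n - 480 = (-(1/40)n - 1/10)(40n^3 + 280n^2 + 1040n + 4800) + (0)
Last nonzero remainder: 40n^3 + 280n^2 + 1040n + 4800. Dividing through by 40 gives the monic gcd n^3 + 7n^2 + 26n + 120.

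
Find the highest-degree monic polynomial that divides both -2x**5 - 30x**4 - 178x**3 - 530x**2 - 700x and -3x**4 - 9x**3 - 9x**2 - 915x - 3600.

x**2 + 10x + 25

By polynomial division,
  -2x**5 - 30x**4 - 178x**3 - 530x**2 - 700x = ((2/3)x + 8)(-3x**4 - 9x**3 - 9x**2 - 915x - 3600) + (-100x**3 + 152x**2 + 9020x + 28800)
  -3x**4 - 9x**3 - 9x**2 - 915x - 3600 = ((3/100)x + 339/2500)(-100x**3 + 152x**2 + 9020x + 28800) + (-(187632/625)x**2 - (375264/125)x - 187632/25)
  -100x**3 + 152x**2 + 9020x + 28800 = ((15625/46908)x - 5000/1303)(-(187632/625)x**2 - (375264/125)x - 187632/25) + (0)
Last nonzero remainder: -(187632/625)x**2 - (375264/125)x - 187632/25. Dividing through by -187632/625 gives the monic gcd x**2 + 10x + 25.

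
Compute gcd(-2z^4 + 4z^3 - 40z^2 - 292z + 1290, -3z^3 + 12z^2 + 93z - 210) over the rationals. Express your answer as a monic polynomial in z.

z + 5

Apply the Euclidean algorithm:
  -2z^4 + 4z^3 - 40z^2 - 292z + 1290 = ((2/3)z + 4/3)(-3z^3 + 12z^2 + 93z - 210) + (-118z^2 - 276z + 1570)
  -3z^3 + 12z^2 + 93z - 210 = ((3/118)z - 561/3481)(-118z^2 - 276z + 1570) + ((29952/3481)z + 149760/3481)
  -118z^2 - 276z + 1570 = (-(205379/14976)z + 546517/14976)((29952/3481)z + 149760/3481) + (0)
Last nonzero remainder: (29952/3481)z + 149760/3481. Dividing through by 29952/3481 gives the monic gcd z + 5.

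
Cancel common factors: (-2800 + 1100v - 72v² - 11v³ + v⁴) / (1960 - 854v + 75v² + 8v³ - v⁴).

(10 - v)/(-7 + v)

Euclidean algorithm in ℚ[v]:
  v⁴ - 11v³ - 72v² + 1100v - 2800 = (-1)(-v⁴ + 8v³ + 75v² - 854v + 1960) + (-3v³ + 3v² + 246v - 840)
  -v⁴ + 8v³ + 75v² - 854v + 1960 = ((1/3)v - 7/3)(-3v³ + 3v² + 246v - 840) + (0)
Last nonzero remainder: -3v³ + 3v² + 246v - 840. Dividing through by -3 gives the monic gcd v³ - v² - 82v + 280.
Cancel v³ - v² - 82v + 280 from numerator and denominator to get the reduced form.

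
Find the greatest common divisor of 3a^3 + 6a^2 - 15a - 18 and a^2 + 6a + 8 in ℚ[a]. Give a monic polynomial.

By polynomial division,
  3a^3 + 6a^2 - 15a - 18 = (3a - 12)(a^2 + 6a + 8) + (33a + 78)
  a^2 + 6a + 8 = ((1/33)a + 40/363)(33a + 78) + (-72/121)
  33a + 78 = (-(1331/24)a - 1573/12)(-72/121) + (0)
The last nonzero remainder is the constant -72/121, so the polynomials are coprime and gcd = 1.

1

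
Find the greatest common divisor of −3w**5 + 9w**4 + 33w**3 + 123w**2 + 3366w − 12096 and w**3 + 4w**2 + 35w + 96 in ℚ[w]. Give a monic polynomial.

w**2 + w + 32

Euclidean algorithm in ℚ[w]:
  −3w**5 + 9w**4 + 33w**3 + 123w**2 + 3366w − 12096 = (−3w**2 + 21w + 54)(w**3 + 4w**2 + 35w + 96) + (−540w**2 − 540w − 17280)
  w**3 + 4w**2 + 35w + 96 = (−(1/540)w − 1/180)(−540w**2 − 540w − 17280) + (0)
Last nonzero remainder: −540w**2 − 540w − 17280. Dividing through by −540 gives the monic gcd w**2 + w + 32.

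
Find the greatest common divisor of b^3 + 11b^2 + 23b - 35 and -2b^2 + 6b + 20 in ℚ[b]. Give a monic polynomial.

1

Euclidean algorithm in ℚ[b]:
  b^3 + 11b^2 + 23b - 35 = (-(1/2)b - 7)(-2b^2 + 6b + 20) + (75b + 105)
  -2b^2 + 6b + 20 = (-(2/75)b + 44/375)(75b + 105) + (192/25)
  75b + 105 = ((625/64)b + 875/64)(192/25) + (0)
The last nonzero remainder is the constant 192/25, so the polynomials are coprime and gcd = 1.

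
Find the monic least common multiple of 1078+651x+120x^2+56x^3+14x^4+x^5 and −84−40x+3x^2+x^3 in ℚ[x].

By polynomial division,
  x^5+14x^4+56x^3+120x^2+651x+1078 = (x^2+11x+63)(x^3+3x^2−40x−84) + (455x^2+4095x+6370)
  x^3+3x^2−40x−84 = ((1/455)x−6/455)(455x^2+4095x+6370) + (0)
Last nonzero remainder: 455x^2+4095x+6370. Dividing through by 455 gives the monic gcd x^2+9x+14.
Then lcm(f, g) = f·g / gcd(f, g); expanding and making the result monic gives the answer.

−6468−2828x−69x^2−216x^3−28x^4+8x^5+x^6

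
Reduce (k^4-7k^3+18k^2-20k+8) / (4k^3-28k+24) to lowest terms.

Repeated division with remainder:
  k^4-7k^3+18k^2-20k+8 = ((1/4)k-7/4)(4k^3-28k+24) + (25k^2-75k+50)
  4k^3-28k+24 = ((4/25)k+12/25)(25k^2-75k+50) + (0)
Last nonzero remainder: 25k^2-75k+50. Dividing through by 25 gives the monic gcd k^2-3k+2.
Cancel k^2-3k+2 from numerator and denominator to get the reduced form.

(k^2-4k+4)/(4k+12)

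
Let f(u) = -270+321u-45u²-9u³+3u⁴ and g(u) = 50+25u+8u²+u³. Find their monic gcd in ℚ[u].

5+u

By polynomial division,
  3u⁴-9u³-45u²+321u-270 = (3u-33)(u³+8u²+25u+50) + (144u²+996u+1380)
  u³+8u²+25u+50 = ((1/144)u+13/1728)(144u²+996u+1380) + ((1141/144)u+5705/144)
  144u²+996u+1380 = ((20736/1141)u+39744/1141)((1141/144)u+5705/144) + (0)
Last nonzero remainder: (1141/144)u+5705/144. Dividing through by 1141/144 gives the monic gcd u+5.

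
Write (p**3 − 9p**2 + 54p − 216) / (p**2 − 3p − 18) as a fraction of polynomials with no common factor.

Apply the Euclidean algorithm:
  p**3 − 9p**2 + 54p − 216 = (p − 6)(p**2 − 3p − 18) + (54p − 324)
  p**2 − 3p − 18 = ((1/54)p + 1/18)(54p − 324) + (0)
Last nonzero remainder: 54p − 324. Dividing through by 54 gives the monic gcd p − 6.
Cancel p − 6 from numerator and denominator to get the reduced form.

(p**2 − 3p + 36)/(p + 3)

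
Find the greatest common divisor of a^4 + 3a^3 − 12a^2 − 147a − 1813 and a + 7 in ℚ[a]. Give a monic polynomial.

a + 7

By polynomial division,
  a^4 + 3a^3 − 12a^2 − 147a − 1813 = (a^3 − 4a^2 + 16a − 259)(a + 7) + (0)
The last nonzero remainder a + 7 is already monic.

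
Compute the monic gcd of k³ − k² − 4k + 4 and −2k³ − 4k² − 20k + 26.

Repeated division with remainder:
  k³ − k² − 4k + 4 = (−1/2)(−2k³ − 4k² − 20k + 26) + (−3k² − 14k + 17)
  −2k³ − 4k² − 20k + 26 = ((2/3)k − 16/9)(−3k² − 14k + 17) + (−(506/9)k + 506/9)
  −3k² − 14k + 17 = ((27/506)k + 153/506)(−(506/9)k + 506/9) + (0)
Last nonzero remainder: −(506/9)k + 506/9. Dividing through by −506/9 gives the monic gcd k − 1.

k − 1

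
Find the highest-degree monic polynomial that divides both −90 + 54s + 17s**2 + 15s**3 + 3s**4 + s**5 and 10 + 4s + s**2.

Apply the Euclidean algorithm:
  s**5 + 3s**4 + 15s**3 + 17s**2 + 54s − 90 = (s**3 − s**2 + 9s − 9)(s**2 + 4s + 10) + (0)
The last nonzero remainder s**2 + 4s + 10 is already monic.

10 + 4s + s**2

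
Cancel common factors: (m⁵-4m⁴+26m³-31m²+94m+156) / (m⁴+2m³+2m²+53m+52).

Euclidean algorithm in ℚ[m]:
  m⁵-4m⁴+26m³-31m²+94m+156 = (m-6)(m⁴+2m³+2m²+53m+52) + (36m³-72m²+360m+468)
  m⁴+2m³+2m²+53m+52 = ((1/36)m+1/9)(36m³-72m²+360m+468) + (0)
Last nonzero remainder: 36m³-72m²+360m+468. Dividing through by 36 gives the monic gcd m³-2m²+10m+13.
Cancel m³-2m²+10m+13 from numerator and denominator to get the reduced form.

(m²-2m+12)/(m+4)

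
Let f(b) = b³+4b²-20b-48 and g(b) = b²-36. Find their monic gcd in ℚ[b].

By polynomial division,
  b³+4b²-20b-48 = (b+4)(b²-36) + (16b+96)
  b²-36 = ((1/16)b-3/8)(16b+96) + (0)
Last nonzero remainder: 16b+96. Dividing through by 16 gives the monic gcd b+6.

b+6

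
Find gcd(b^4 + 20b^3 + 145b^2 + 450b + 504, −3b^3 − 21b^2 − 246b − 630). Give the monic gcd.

b + 3

Euclidean algorithm in ℚ[b]:
  b^4 + 20b^3 + 145b^2 + 450b + 504 = (−(1/3)b − 13/3)(−3b^3 − 21b^2 − 246b − 630) + (−28b^2 − 826b − 2226)
  −3b^3 − 21b^2 − 246b − 630 = ((3/28)b − 135/56)(−28b^2 − 826b − 2226) + (−(7995/4)b − 23985/4)
  −28b^2 − 826b − 2226 = ((112/7995)b + 2968/7995)(−(7995/4)b − 23985/4) + (0)
Last nonzero remainder: −(7995/4)b − 23985/4. Dividing through by −7995/4 gives the monic gcd b + 3.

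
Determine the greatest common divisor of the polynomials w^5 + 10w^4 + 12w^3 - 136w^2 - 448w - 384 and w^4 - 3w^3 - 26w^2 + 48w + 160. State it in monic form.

w^3 + 2w^2 - 16w - 32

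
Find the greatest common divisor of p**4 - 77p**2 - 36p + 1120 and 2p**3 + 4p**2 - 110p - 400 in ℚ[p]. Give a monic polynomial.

p**2 - 3p - 40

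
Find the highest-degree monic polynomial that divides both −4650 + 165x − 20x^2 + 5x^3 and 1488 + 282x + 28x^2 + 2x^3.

93 + 6x + x^2

Repeated division with remainder:
  5x^3 − 20x^2 + 165x − 4650 = (5/2)(2x^3 + 28x^2 + 282x + 1488) + (−90x^2 − 540x − 8370)
  2x^3 + 28x^2 + 282x + 1488 = (−(1/45)x − 8/45)(−90x^2 − 540x − 8370) + (0)
Last nonzero remainder: −90x^2 − 540x − 8370. Dividing through by −90 gives the monic gcd x^2 + 6x + 93.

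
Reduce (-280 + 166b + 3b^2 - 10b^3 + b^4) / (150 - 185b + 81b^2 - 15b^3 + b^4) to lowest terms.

(-28 - 3b + b^2)/(15 - 8b + b^2)

Euclidean algorithm in ℚ[b]:
  b^4 - 10b^3 + 3b^2 + 166b - 280 = (b^4 - 15b^3 + 81b^2 - 185b + 150) + (5b^3 - 78b^2 + 351b - 430)
  b^4 - 15b^3 + 81b^2 - 185b + 150 = ((1/5)b + 3/25)(5b^3 - 78b^2 + 351b - 430) + ((504/25)b^2 - (3528/25)b + 1008/5)
  5b^3 - 78b^2 + 351b - 430 = ((125/504)b - 1075/504)((504/25)b^2 - (3528/25)b + 1008/5) + (0)
Last nonzero remainder: (504/25)b^2 - (3528/25)b + 1008/5. Dividing through by 504/25 gives the monic gcd b^2 - 7b + 10.
Cancel b^2 - 7b + 10 from numerator and denominator to get the reduced form.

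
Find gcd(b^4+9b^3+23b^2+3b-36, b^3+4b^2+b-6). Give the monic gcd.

b^2+2b-3

By polynomial division,
  b^4+9b^3+23b^2+3b-36 = (b+5)(b^3+4b^2+b-6) + (2b^2+4b-6)
  b^3+4b^2+b-6 = ((1/2)b+1)(2b^2+4b-6) + (0)
Last nonzero remainder: 2b^2+4b-6. Dividing through by 2 gives the monic gcd b^2+2b-3.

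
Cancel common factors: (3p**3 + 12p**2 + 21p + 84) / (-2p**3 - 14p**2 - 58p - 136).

(-3p**2 - 21)/(2p**2 + 6p + 34)

Euclidean algorithm in ℚ[p]:
  3p**3 + 12p**2 + 21p + 84 = (-3/2)(-2p**3 - 14p**2 - 58p - 136) + (-9p**2 - 66p - 120)
  -2p**3 - 14p**2 - 58p - 136 = ((2/9)p - 2/27)(-9p**2 - 66p - 120) + (-(326/9)p - 1304/9)
  -9p**2 - 66p - 120 = ((81/326)p + 135/163)(-(326/9)p - 1304/9) + (0)
Last nonzero remainder: -(326/9)p - 1304/9. Dividing through by -326/9 gives the monic gcd p + 4.
Cancel p + 4 from numerator and denominator to get the reduced form.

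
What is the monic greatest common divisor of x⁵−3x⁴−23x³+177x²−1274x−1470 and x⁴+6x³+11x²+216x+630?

x³+3x²+2x+210

Euclidean algorithm in ℚ[x]:
  x⁵−3x⁴−23x³+177x²−1274x−1470 = (x−9)(x⁴+6x³+11x²+216x+630) + (20x³+60x²+40x+4200)
  x⁴+6x³+11x²+216x+630 = ((1/20)x+3/20)(20x³+60x²+40x+4200) + (0)
Last nonzero remainder: 20x³+60x²+40x+4200. Dividing through by 20 gives the monic gcd x³+3x²+2x+210.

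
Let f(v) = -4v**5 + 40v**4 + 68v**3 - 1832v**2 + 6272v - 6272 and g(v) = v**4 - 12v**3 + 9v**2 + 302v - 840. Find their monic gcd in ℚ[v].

v**2 - 11v + 28

By polynomial division,
  -4v**5 + 40v**4 + 68v**3 - 1832v**2 + 6272v - 6272 = (-4v - 8)(v**4 - 12v**3 + 9v**2 + 302v - 840) + (8v**3 - 552v**2 + 5328v - 12992)
  v**4 - 12v**3 + 9v**2 + 302v - 840 = ((1/8)v + 57/8)(8v**3 - 552v**2 + 5328v - 12992) + (3276v**2 - 36036v + 91728)
  8v**3 - 552v**2 + 5328v - 12992 = ((2/819)v - 116/819)(3276v**2 - 36036v + 91728) + (0)
Last nonzero remainder: 3276v**2 - 36036v + 91728. Dividing through by 3276 gives the monic gcd v**2 - 11v + 28.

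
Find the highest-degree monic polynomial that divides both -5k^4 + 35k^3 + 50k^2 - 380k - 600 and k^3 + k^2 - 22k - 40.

Repeated division with remainder:
  -5k^4 + 35k^3 + 50k^2 - 380k - 600 = (-5k + 40)(k^3 + k^2 - 22k - 40) + (-100k^2 + 300k + 1000)
  k^3 + k^2 - 22k - 40 = (-(1/100)k - 1/25)(-100k^2 + 300k + 1000) + (0)
Last nonzero remainder: -100k^2 + 300k + 1000. Dividing through by -100 gives the monic gcd k^2 - 3k - 10.

k^2 - 3k - 10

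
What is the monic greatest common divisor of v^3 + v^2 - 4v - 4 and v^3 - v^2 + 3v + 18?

v + 2

Repeated division with remainder:
  v^3 + v^2 - 4v - 4 = (v^3 - v^2 + 3v + 18) + (2v^2 - 7v - 22)
  v^3 - v^2 + 3v + 18 = ((1/2)v + 5/4)(2v^2 - 7v - 22) + ((91/4)v + 91/2)
  2v^2 - 7v - 22 = ((8/91)v - 44/91)((91/4)v + 91/2) + (0)
Last nonzero remainder: (91/4)v + 91/2. Dividing through by 91/4 gives the monic gcd v + 2.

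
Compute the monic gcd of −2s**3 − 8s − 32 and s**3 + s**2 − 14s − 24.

Apply the Euclidean algorithm:
  −2s**3 − 8s − 32 = (−2)(s**3 + s**2 − 14s − 24) + (2s**2 − 36s − 80)
  s**3 + s**2 − 14s − 24 = ((1/2)s + 19/2)(2s**2 − 36s − 80) + (368s + 736)
  2s**2 − 36s − 80 = ((1/184)s − 5/46)(368s + 736) + (0)
Last nonzero remainder: 368s + 736. Dividing through by 368 gives the monic gcd s + 2.

s + 2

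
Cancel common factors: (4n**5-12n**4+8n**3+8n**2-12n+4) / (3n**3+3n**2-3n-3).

(4n**3-12n**2+12n-4)/(3n+3)

Euclidean algorithm in ℚ[n]:
  4n**5-12n**4+8n**3+8n**2-12n+4 = ((4/3)n**2-(16/3)n+28/3)(3n**3+3n**2-3n-3) + (-32n**2+32)
  3n**3+3n**2-3n-3 = (-(3/32)n-3/32)(-32n**2+32) + (0)
Last nonzero remainder: -32n**2+32. Dividing through by -32 gives the monic gcd n**2-1.
Cancel n**2-1 from numerator and denominator to get the reduced form.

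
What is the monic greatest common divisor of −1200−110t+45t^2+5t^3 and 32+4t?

Apply the Euclidean algorithm:
  5t^3+45t^2−110t−1200 = ((5/4)t^2+(5/4)t−75/2)(4t+32) + (0)
Last nonzero remainder: 4t+32. Dividing through by 4 gives the monic gcd t+8.

8+t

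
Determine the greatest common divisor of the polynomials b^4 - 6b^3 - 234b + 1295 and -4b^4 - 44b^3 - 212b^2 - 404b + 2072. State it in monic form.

b^2 + 6b + 37

By polynomial division,
  b^4 - 6b^3 - 234b + 1295 = (-1/4)(-4b^4 - 44b^3 - 212b^2 - 404b + 2072) + (-17b^3 - 53b^2 - 335b + 1813)
  -4b^4 - 44b^3 - 212b^2 - 404b + 2072 = ((4/17)b + 536/289)(-17b^3 - 53b^2 - 335b + 1813) + (-(10080/289)b^2 - (60480/289)b - 372960/289)
  -17b^3 - 53b^2 - 335b + 1813 = ((4913/10080)b - 2023/1440)(-(10080/289)b^2 - (60480/289)b - 372960/289) + (0)
Last nonzero remainder: -(10080/289)b^2 - (60480/289)b - 372960/289. Dividing through by -10080/289 gives the monic gcd b^2 + 6b + 37.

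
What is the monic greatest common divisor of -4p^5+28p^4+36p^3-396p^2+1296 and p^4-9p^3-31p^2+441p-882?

Apply the Euclidean algorithm:
  -4p^5+28p^4+36p^3-396p^2+1296 = (-4p-8)(p^4-9p^3-31p^2+441p-882) + (-160p^3+1120p^2-5760)
  p^4-9p^3-31p^2+441p-882 = (-(1/160)p+1/80)(-160p^3+1120p^2-5760) + (-45p^2+405p-810)
  -160p^3+1120p^2-5760 = ((32/9)p+64/9)(-45p^2+405p-810) + (0)
Last nonzero remainder: -45p^2+405p-810. Dividing through by -45 gives the monic gcd p^2-9p+18.

p^2-9p+18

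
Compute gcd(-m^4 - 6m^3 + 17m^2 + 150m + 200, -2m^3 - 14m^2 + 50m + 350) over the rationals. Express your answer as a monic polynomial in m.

m^2 - 25

Apply the Euclidean algorithm:
  -m^4 - 6m^3 + 17m^2 + 150m + 200 = ((1/2)m - 1/2)(-2m^3 - 14m^2 + 50m + 350) + (-15m^2 + 375)
  -2m^3 - 14m^2 + 50m + 350 = ((2/15)m + 14/15)(-15m^2 + 375) + (0)
Last nonzero remainder: -15m^2 + 375. Dividing through by -15 gives the monic gcd m^2 - 25.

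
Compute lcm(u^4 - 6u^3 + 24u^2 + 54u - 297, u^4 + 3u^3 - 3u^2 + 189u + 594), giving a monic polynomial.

Repeated division with remainder:
  u^4 - 6u^3 + 24u^2 + 54u - 297 = (u^4 + 3u^3 - 3u^2 + 189u + 594) + (-9u^3 + 27u^2 - 135u - 891)
  u^4 + 3u^3 - 3u^2 + 189u + 594 = (-(1/9)u - 2/3)(-9u^3 + 27u^2 - 135u - 891) + (0)
Last nonzero remainder: -9u^3 + 27u^2 - 135u - 891. Dividing through by -9 gives the monic gcd u^3 - 3u^2 + 15u + 99.
Then lcm(f, g) = f·g / gcd(f, g); expanding and making the result monic gives the answer.

u^5 - 12u^3 + 198u^2 + 27u - 1782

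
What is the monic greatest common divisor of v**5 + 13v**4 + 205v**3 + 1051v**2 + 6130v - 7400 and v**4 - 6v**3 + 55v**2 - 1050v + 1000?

v**3 + 4v**2 + 95v - 100

Apply the Euclidean algorithm:
  v**5 + 13v**4 + 205v**3 + 1051v**2 + 6130v - 7400 = (v + 19)(v**4 - 6v**3 + 55v**2 - 1050v + 1000) + (264v**3 + 1056v**2 + 25080v - 26400)
  v**4 - 6v**3 + 55v**2 - 1050v + 1000 = ((1/264)v - 5/132)(264v**3 + 1056v**2 + 25080v - 26400) + (0)
Last nonzero remainder: 264v**3 + 1056v**2 + 25080v - 26400. Dividing through by 264 gives the monic gcd v**3 + 4v**2 + 95v - 100.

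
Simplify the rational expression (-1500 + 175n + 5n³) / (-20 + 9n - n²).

(-300 - 25n - 5n²)/(-4 + n)

Repeated division with remainder:
  5n³ + 175n - 1500 = (-5n - 45)(-n² + 9n - 20) + (480n - 2400)
  -n² + 9n - 20 = (-(1/480)n + 1/120)(480n - 2400) + (0)
Last nonzero remainder: 480n - 2400. Dividing through by 480 gives the monic gcd n - 5.
Cancel n - 5 from numerator and denominator to get the reduced form.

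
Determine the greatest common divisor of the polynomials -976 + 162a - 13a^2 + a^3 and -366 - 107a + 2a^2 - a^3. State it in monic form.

Euclidean algorithm in ℚ[a]:
  a^3 - 13a^2 + 162a - 976 = (-1)(-a^3 + 2a^2 - 107a - 366) + (-11a^2 + 55a - 1342)
  -a^3 + 2a^2 - 107a - 366 = ((1/11)a + 3/11)(-11a^2 + 55a - 1342) + (0)
Last nonzero remainder: -11a^2 + 55a - 1342. Dividing through by -11 gives the monic gcd a^2 - 5a + 122.

122 - 5a + a^2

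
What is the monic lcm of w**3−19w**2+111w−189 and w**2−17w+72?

Euclidean algorithm in ℚ[w]:
  w**3−19w**2+111w−189 = (w−2)(w**2−17w+72) + (5w−45)
  w**2−17w+72 = ((1/5)w−8/5)(5w−45) + (0)
Last nonzero remainder: 5w−45. Dividing through by 5 gives the monic gcd w−9.
Then lcm(f, g) = f·g / gcd(f, g); expanding and making the result monic gives the answer.

w**4−27w**3+263w**2−1077w+1512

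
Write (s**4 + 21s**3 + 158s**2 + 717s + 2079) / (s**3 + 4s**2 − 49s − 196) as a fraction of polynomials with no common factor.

Euclidean algorithm in ℚ[s]:
  s**4 + 21s**3 + 158s**2 + 717s + 2079 = (s + 17)(s**3 + 4s**2 − 49s − 196) + (139s**2 + 1746s + 5411)
  s**3 + 4s**2 − 49s − 196 = ((1/139)s − 1190/19321)(139s**2 + 1746s + 5411) + ((378882/19321)s + 2652174/19321)
  139s**2 + 1746s + 5411 = ((2685619/378882)s + 14935133/378882)((378882/19321)s + 2652174/19321) + (0)
Last nonzero remainder: (378882/19321)s + 2652174/19321. Dividing through by 378882/19321 gives the monic gcd s + 7.
Cancel s + 7 from numerator and denominator to get the reduced form.

(s**3 + 14s**2 + 60s + 297)/(s**2 − 3s − 28)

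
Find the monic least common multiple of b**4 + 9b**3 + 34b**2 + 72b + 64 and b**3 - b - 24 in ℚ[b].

b**5 + 6b**4 + 7b**3 - 30b**2 - 152b - 192

Repeated division with remainder:
  b**4 + 9b**3 + 34b**2 + 72b + 64 = (b + 9)(b**3 - b - 24) + (35b**2 + 105b + 280)
  b**3 - b - 24 = ((1/35)b - 3/35)(35b**2 + 105b + 280) + (0)
Last nonzero remainder: 35b**2 + 105b + 280. Dividing through by 35 gives the monic gcd b**2 + 3b + 8.
Then lcm(f, g) = f·g / gcd(f, g); expanding and making the result monic gives the answer.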